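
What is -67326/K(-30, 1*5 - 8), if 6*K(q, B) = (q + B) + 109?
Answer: -100989/19 ≈ -5315.2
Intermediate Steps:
K(q, B) = 109/6 + B/6 + q/6 (K(q, B) = ((q + B) + 109)/6 = ((B + q) + 109)/6 = (109 + B + q)/6 = 109/6 + B/6 + q/6)
-67326/K(-30, 1*5 - 8) = -67326/(109/6 + (1*5 - 8)/6 + (1/6)*(-30)) = -67326/(109/6 + (5 - 8)/6 - 5) = -67326/(109/6 + (1/6)*(-3) - 5) = -67326/(109/6 - 1/2 - 5) = -67326/38/3 = -67326*3/38 = -100989/19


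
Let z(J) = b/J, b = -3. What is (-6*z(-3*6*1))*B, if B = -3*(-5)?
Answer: -15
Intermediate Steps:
z(J) = -3/J
B = 15
(-6*z(-3*6*1))*B = -(-18)/(-3*6*1)*15 = -(-18)/((-18*1))*15 = -(-18)/(-18)*15 = -(-18)*(-1)/18*15 = -6*1/6*15 = -1*15 = -15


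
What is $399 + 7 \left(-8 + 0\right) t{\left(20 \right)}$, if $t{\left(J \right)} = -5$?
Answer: $679$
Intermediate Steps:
$399 + 7 \left(-8 + 0\right) t{\left(20 \right)} = 399 + 7 \left(-8 + 0\right) \left(-5\right) = 399 + 7 \left(-8\right) \left(-5\right) = 399 - -280 = 399 + 280 = 679$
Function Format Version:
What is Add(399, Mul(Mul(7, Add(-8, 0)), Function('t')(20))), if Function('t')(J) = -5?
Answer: 679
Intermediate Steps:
Add(399, Mul(Mul(7, Add(-8, 0)), Function('t')(20))) = Add(399, Mul(Mul(7, Add(-8, 0)), -5)) = Add(399, Mul(Mul(7, -8), -5)) = Add(399, Mul(-56, -5)) = Add(399, 280) = 679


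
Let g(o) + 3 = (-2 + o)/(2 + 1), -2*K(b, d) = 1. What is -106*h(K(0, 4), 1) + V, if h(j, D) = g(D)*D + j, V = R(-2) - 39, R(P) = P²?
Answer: 1114/3 ≈ 371.33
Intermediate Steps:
K(b, d) = -½ (K(b, d) = -½*1 = -½)
V = -35 (V = (-2)² - 39 = 4 - 39 = -35)
g(o) = -11/3 + o/3 (g(o) = -3 + (-2 + o)/(2 + 1) = -3 + (-2 + o)/3 = -3 + (-2 + o)*(⅓) = -3 + (-⅔ + o/3) = -11/3 + o/3)
h(j, D) = j + D*(-11/3 + D/3) (h(j, D) = (-11/3 + D/3)*D + j = D*(-11/3 + D/3) + j = j + D*(-11/3 + D/3))
-106*h(K(0, 4), 1) + V = -106*(-½ + (⅓)*1*(-11 + 1)) - 35 = -106*(-½ + (⅓)*1*(-10)) - 35 = -106*(-½ - 10/3) - 35 = -106*(-23/6) - 35 = 1219/3 - 35 = 1114/3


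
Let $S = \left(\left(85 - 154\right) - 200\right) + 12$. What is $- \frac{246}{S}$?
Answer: $\frac{246}{257} \approx 0.9572$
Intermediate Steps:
$S = -257$ ($S = \left(-69 - 200\right) + 12 = -269 + 12 = -257$)
$- \frac{246}{S} = - \frac{246}{-257} = \left(-246\right) \left(- \frac{1}{257}\right) = \frac{246}{257}$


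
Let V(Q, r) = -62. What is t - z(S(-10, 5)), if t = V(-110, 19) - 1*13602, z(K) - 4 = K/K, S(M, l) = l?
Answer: -13669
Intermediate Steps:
z(K) = 5 (z(K) = 4 + K/K = 4 + 1 = 5)
t = -13664 (t = -62 - 1*13602 = -62 - 13602 = -13664)
t - z(S(-10, 5)) = -13664 - 1*5 = -13664 - 5 = -13669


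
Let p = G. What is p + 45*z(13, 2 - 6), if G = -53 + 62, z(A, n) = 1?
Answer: 54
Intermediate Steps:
G = 9
p = 9
p + 45*z(13, 2 - 6) = 9 + 45*1 = 9 + 45 = 54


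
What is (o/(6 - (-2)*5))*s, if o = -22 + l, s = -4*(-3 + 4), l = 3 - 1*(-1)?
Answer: 9/2 ≈ 4.5000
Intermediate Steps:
l = 4 (l = 3 + 1 = 4)
s = -4 (s = -4*1 = -4)
o = -18 (o = -22 + 4 = -18)
(o/(6 - (-2)*5))*s = -18/(6 - (-2)*5)*(-4) = -18/(6 - 2*(-5))*(-4) = -18/(6 + 10)*(-4) = -18/16*(-4) = -18*1/16*(-4) = -9/8*(-4) = 9/2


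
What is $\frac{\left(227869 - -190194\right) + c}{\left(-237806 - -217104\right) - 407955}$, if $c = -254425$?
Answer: $- \frac{163638}{428657} \approx -0.38175$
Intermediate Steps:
$\frac{\left(227869 - -190194\right) + c}{\left(-237806 - -217104\right) - 407955} = \frac{\left(227869 - -190194\right) - 254425}{\left(-237806 - -217104\right) - 407955} = \frac{\left(227869 + 190194\right) - 254425}{\left(-237806 + 217104\right) - 407955} = \frac{418063 - 254425}{-20702 - 407955} = \frac{163638}{-428657} = 163638 \left(- \frac{1}{428657}\right) = - \frac{163638}{428657}$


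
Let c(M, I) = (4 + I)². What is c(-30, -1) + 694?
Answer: 703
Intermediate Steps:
c(-30, -1) + 694 = (4 - 1)² + 694 = 3² + 694 = 9 + 694 = 703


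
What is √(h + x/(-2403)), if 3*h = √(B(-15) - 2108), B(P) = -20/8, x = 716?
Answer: √(-764688 + 1283202*I*√938)/1602 ≈ 2.7403 + 2.7941*I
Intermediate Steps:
B(P) = -5/2 (B(P) = -20*⅛ = -5/2)
h = I*√938/2 (h = √(-5/2 - 2108)/3 = √(-4221/2)/3 = (3*I*√938/2)/3 = I*√938/2 ≈ 15.313*I)
√(h + x/(-2403)) = √(I*√938/2 + 716/(-2403)) = √(I*√938/2 + 716*(-1/2403)) = √(I*√938/2 - 716/2403) = √(-716/2403 + I*√938/2)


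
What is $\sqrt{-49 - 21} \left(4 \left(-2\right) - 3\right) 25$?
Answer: $- 275 i \sqrt{70} \approx - 2300.8 i$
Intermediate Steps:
$\sqrt{-49 - 21} \left(4 \left(-2\right) - 3\right) 25 = \sqrt{-70} \left(-8 - 3\right) 25 = i \sqrt{70} \left(-11\right) 25 = - 11 i \sqrt{70} \cdot 25 = - 275 i \sqrt{70}$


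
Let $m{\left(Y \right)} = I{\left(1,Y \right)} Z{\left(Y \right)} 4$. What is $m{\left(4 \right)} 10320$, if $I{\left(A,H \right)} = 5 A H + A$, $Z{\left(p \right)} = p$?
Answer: $3467520$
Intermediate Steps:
$I{\left(A,H \right)} = A + 5 A H$ ($I{\left(A,H \right)} = 5 A H + A = A + 5 A H$)
$m{\left(Y \right)} = 4 Y \left(1 + 5 Y\right)$ ($m{\left(Y \right)} = 1 \left(1 + 5 Y\right) Y 4 = \left(1 + 5 Y\right) Y 4 = Y \left(1 + 5 Y\right) 4 = 4 Y \left(1 + 5 Y\right)$)
$m{\left(4 \right)} 10320 = 4 \cdot 4 \left(1 + 5 \cdot 4\right) 10320 = 4 \cdot 4 \left(1 + 20\right) 10320 = 4 \cdot 4 \cdot 21 \cdot 10320 = 336 \cdot 10320 = 3467520$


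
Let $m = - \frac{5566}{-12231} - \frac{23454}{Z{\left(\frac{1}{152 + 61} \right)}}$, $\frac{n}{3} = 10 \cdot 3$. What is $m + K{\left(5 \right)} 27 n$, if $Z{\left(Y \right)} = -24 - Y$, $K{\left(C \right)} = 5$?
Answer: $\frac{820956691570}{62537103} \approx 13128.0$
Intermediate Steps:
$n = 90$ ($n = 3 \cdot 10 \cdot 3 = 3 \cdot 30 = 90$)
$m = \frac{61130890120}{62537103}$ ($m = - \frac{5566}{-12231} - \frac{23454}{-24 - \frac{1}{152 + 61}} = \left(-5566\right) \left(- \frac{1}{12231}\right) - \frac{23454}{-24 - \frac{1}{213}} = \frac{5566}{12231} - \frac{23454}{-24 - \frac{1}{213}} = \frac{5566}{12231} - \frac{23454}{- \frac{5113}{213}} = \frac{5566}{12231} - - \frac{4995702}{5113} = \frac{5566}{12231} + \frac{4995702}{5113} = \frac{61130890120}{62537103} \approx 977.51$)
$m + K{\left(5 \right)} 27 n = \frac{61130890120}{62537103} + 5 \cdot 27 \cdot 90 = \frac{61130890120}{62537103} + 135 \cdot 90 = \frac{61130890120}{62537103} + 12150 = \frac{820956691570}{62537103}$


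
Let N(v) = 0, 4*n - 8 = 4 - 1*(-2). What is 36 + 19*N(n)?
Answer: 36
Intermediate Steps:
n = 7/2 (n = 2 + (4 - 1*(-2))/4 = 2 + (4 + 2)/4 = 2 + (¼)*6 = 2 + 3/2 = 7/2 ≈ 3.5000)
36 + 19*N(n) = 36 + 19*0 = 36 + 0 = 36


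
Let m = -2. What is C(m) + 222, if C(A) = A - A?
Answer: 222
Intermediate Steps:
C(A) = 0
C(m) + 222 = 0 + 222 = 222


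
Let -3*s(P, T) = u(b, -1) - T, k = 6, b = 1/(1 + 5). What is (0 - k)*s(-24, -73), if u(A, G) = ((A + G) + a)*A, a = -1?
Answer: 2617/18 ≈ 145.39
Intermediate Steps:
b = 1/6 ≈ 0.16667
u(A, G) = A*(-1 + A + G) (u(A, G) = ((A + G) - 1)*A = (-1 + A + G)*A = A*(-1 + A + G))
s(P, T) = 11/108 + T/3 (s(P, T) = -((-1 + 1/6 - 1)/6 - T)/3 = -((1/6)*(-11/6) - T)/3 = -(-11/36 - T)/3 = 11/108 + T/3)
(0 - k)*s(-24, -73) = (0 - 1*6)*(11/108 + (1/3)*(-73)) = (0 - 6)*(11/108 - 73/3) = -6*(-2617/108) = 2617/18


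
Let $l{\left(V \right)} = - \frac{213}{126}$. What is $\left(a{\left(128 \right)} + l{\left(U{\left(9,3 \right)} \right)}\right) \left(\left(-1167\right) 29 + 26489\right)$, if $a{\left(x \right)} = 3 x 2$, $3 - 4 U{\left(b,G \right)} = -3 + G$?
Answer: $- \frac{118344245}{21} \approx -5.6354 \cdot 10^{6}$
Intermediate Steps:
$U{\left(b,G \right)} = \frac{3}{2} - \frac{G}{4}$ ($U{\left(b,G \right)} = \frac{3}{4} - \frac{-3 + G}{4} = \frac{3}{4} - \left(- \frac{3}{4} + \frac{G}{4}\right) = \frac{3}{2} - \frac{G}{4}$)
$a{\left(x \right)} = 6 x$
$l{\left(V \right)} = - \frac{71}{42}$ ($l{\left(V \right)} = \left(-213\right) \frac{1}{126} = - \frac{71}{42}$)
$\left(a{\left(128 \right)} + l{\left(U{\left(9,3 \right)} \right)}\right) \left(\left(-1167\right) 29 + 26489\right) = \left(6 \cdot 128 - \frac{71}{42}\right) \left(\left(-1167\right) 29 + 26489\right) = \left(768 - \frac{71}{42}\right) \left(-33843 + 26489\right) = \frac{32185}{42} \left(-7354\right) = - \frac{118344245}{21}$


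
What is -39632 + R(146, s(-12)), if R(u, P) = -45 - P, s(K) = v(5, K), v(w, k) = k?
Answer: -39665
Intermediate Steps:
s(K) = K
-39632 + R(146, s(-12)) = -39632 + (-45 - 1*(-12)) = -39632 + (-45 + 12) = -39632 - 33 = -39665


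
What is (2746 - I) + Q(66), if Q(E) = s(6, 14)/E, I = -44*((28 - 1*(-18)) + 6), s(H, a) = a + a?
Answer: 166136/33 ≈ 5034.4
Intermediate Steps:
s(H, a) = 2*a
I = -2288 (I = -44*((28 + 18) + 6) = -44*(46 + 6) = -44*52 = -2288)
Q(E) = 28/E (Q(E) = (2*14)/E = 28/E)
(2746 - I) + Q(66) = (2746 - 1*(-2288)) + 28/66 = (2746 + 2288) + 28*(1/66) = 5034 + 14/33 = 166136/33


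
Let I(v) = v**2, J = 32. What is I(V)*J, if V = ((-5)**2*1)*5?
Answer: 500000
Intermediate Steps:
V = 125 (V = (25*1)*5 = 25*5 = 125)
I(V)*J = 125**2*32 = 15625*32 = 500000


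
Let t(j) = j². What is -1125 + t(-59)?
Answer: 2356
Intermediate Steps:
-1125 + t(-59) = -1125 + (-59)² = -1125 + 3481 = 2356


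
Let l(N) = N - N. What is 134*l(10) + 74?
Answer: 74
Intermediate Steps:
l(N) = 0
134*l(10) + 74 = 134*0 + 74 = 0 + 74 = 74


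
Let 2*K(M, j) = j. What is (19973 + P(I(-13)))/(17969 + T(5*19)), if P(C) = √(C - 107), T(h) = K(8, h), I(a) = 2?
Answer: 39946/36033 + 2*I*√105/36033 ≈ 1.1086 + 0.00056875*I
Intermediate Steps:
K(M, j) = j/2
T(h) = h/2
P(C) = √(-107 + C)
(19973 + P(I(-13)))/(17969 + T(5*19)) = (19973 + √(-107 + 2))/(17969 + (5*19)/2) = (19973 + √(-105))/(17969 + (½)*95) = (19973 + I*√105)/(17969 + 95/2) = (19973 + I*√105)/(36033/2) = (19973 + I*√105)*(2/36033) = 39946/36033 + 2*I*√105/36033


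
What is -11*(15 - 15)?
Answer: 0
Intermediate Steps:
-11*(15 - 15) = -11*0 = 0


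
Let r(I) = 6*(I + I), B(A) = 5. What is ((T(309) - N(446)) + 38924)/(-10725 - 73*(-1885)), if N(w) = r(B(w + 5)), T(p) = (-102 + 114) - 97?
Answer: 2983/9760 ≈ 0.30564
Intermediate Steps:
T(p) = -85 (T(p) = 12 - 97 = -85)
r(I) = 12*I (r(I) = 6*(2*I) = 12*I)
N(w) = 60 (N(w) = 12*5 = 60)
((T(309) - N(446)) + 38924)/(-10725 - 73*(-1885)) = ((-85 - 1*60) + 38924)/(-10725 - 73*(-1885)) = ((-85 - 60) + 38924)/(-10725 + 137605) = (-145 + 38924)/126880 = 38779*(1/126880) = 2983/9760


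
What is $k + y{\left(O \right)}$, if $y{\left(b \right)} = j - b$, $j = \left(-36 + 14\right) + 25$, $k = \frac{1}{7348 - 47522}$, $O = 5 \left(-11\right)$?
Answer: $\frac{2330091}{40174} \approx 58.0$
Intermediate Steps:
$O = -55$
$k = - \frac{1}{40174}$ ($k = \frac{1}{-40174} = - \frac{1}{40174} \approx -2.4892 \cdot 10^{-5}$)
$j = 3$ ($j = -22 + 25 = 3$)
$y{\left(b \right)} = 3 - b$
$k + y{\left(O \right)} = - \frac{1}{40174} + \left(3 - -55\right) = - \frac{1}{40174} + \left(3 + 55\right) = - \frac{1}{40174} + 58 = \frac{2330091}{40174}$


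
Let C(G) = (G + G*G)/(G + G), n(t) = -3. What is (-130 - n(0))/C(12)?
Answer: -254/13 ≈ -19.538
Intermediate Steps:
C(G) = (G + G²)/(2*G) (C(G) = (G + G²)/((2*G)) = (G + G²)*(1/(2*G)) = (G + G²)/(2*G))
(-130 - n(0))/C(12) = (-130 - 1*(-3))/(½ + (½)*12) = (-130 + 3)/(½ + 6) = -127/13/2 = -127*2/13 = -254/13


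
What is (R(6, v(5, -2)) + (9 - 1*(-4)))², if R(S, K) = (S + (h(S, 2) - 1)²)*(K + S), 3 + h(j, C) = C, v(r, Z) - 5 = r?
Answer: 29929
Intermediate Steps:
v(r, Z) = 5 + r
h(j, C) = -3 + C
R(S, K) = (4 + S)*(K + S) (R(S, K) = (S + ((-3 + 2) - 1)²)*(K + S) = (S + (-1 - 1)²)*(K + S) = (S + (-2)²)*(K + S) = (S + 4)*(K + S) = (4 + S)*(K + S))
(R(6, v(5, -2)) + (9 - 1*(-4)))² = ((6² + 4*(5 + 5) + 4*6 + (5 + 5)*6) + (9 - 1*(-4)))² = ((36 + 4*10 + 24 + 10*6) + (9 + 4))² = ((36 + 40 + 24 + 60) + 13)² = (160 + 13)² = 173² = 29929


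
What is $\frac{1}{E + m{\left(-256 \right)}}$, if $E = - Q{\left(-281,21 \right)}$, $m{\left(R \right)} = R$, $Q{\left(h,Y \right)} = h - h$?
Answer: $- \frac{1}{256} \approx -0.0039063$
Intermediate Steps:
$Q{\left(h,Y \right)} = 0$
$E = 0$ ($E = \left(-1\right) 0 = 0$)
$\frac{1}{E + m{\left(-256 \right)}} = \frac{1}{0 - 256} = \frac{1}{-256} = - \frac{1}{256}$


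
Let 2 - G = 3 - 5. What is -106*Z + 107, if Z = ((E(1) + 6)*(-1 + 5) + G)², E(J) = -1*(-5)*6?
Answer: -2321717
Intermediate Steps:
E(J) = 30 (E(J) = 5*6 = 30)
G = 4 (G = 2 - (3 - 5) = 2 - 1*(-2) = 2 + 2 = 4)
Z = 21904 (Z = ((30 + 6)*(-1 + 5) + 4)² = (36*4 + 4)² = (144 + 4)² = 148² = 21904)
-106*Z + 107 = -106*21904 + 107 = -2321824 + 107 = -2321717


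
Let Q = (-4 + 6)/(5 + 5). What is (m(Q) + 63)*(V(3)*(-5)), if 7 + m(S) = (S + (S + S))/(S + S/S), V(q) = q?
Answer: -1695/2 ≈ -847.50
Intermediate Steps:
Q = ⅕ (Q = 2/10 = 2*(⅒) = ⅕ ≈ 0.20000)
m(S) = -7 + 3*S/(1 + S) (m(S) = -7 + (S + (S + S))/(S + S/S) = -7 + (S + 2*S)/(S + 1) = -7 + (3*S)/(1 + S) = -7 + 3*S/(1 + S))
(m(Q) + 63)*(V(3)*(-5)) = ((-7 - 4*⅕)/(1 + ⅕) + 63)*(3*(-5)) = ((-7 - ⅘)/(6/5) + 63)*(-15) = ((⅚)*(-39/5) + 63)*(-15) = (-13/2 + 63)*(-15) = (113/2)*(-15) = -1695/2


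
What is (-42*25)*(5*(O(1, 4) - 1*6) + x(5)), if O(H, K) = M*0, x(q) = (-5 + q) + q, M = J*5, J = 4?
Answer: 26250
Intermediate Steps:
M = 20 (M = 4*5 = 20)
x(q) = -5 + 2*q
O(H, K) = 0 (O(H, K) = 20*0 = 0)
(-42*25)*(5*(O(1, 4) - 1*6) + x(5)) = (-42*25)*(5*(0 - 1*6) + (-5 + 2*5)) = -1050*(5*(0 - 6) + (-5 + 10)) = -1050*(5*(-6) + 5) = -1050*(-30 + 5) = -1050*(-25) = 26250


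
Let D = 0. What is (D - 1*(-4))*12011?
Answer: 48044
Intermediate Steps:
(D - 1*(-4))*12011 = (0 - 1*(-4))*12011 = (0 + 4)*12011 = 4*12011 = 48044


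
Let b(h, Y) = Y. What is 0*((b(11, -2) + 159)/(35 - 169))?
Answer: 0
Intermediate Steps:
0*((b(11, -2) + 159)/(35 - 169)) = 0*((-2 + 159)/(35 - 169)) = 0*(157/(-134)) = 0*(157*(-1/134)) = 0*(-157/134) = 0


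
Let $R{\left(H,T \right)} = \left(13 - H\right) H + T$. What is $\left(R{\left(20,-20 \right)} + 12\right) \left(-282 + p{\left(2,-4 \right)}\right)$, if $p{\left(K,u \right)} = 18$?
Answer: $39072$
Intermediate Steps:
$R{\left(H,T \right)} = T + H \left(13 - H\right)$ ($R{\left(H,T \right)} = H \left(13 - H\right) + T = T + H \left(13 - H\right)$)
$\left(R{\left(20,-20 \right)} + 12\right) \left(-282 + p{\left(2,-4 \right)}\right) = \left(\left(-20 - 20^{2} + 13 \cdot 20\right) + 12\right) \left(-282 + 18\right) = \left(\left(-20 - 400 + 260\right) + 12\right) \left(-264\right) = \left(-160 + 12\right) \left(-264\right) = \left(-148\right) \left(-264\right) = 39072$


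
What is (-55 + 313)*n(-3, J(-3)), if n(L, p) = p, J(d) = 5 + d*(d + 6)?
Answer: -1032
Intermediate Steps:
J(d) = 5 + d*(6 + d)
(-55 + 313)*n(-3, J(-3)) = (-55 + 313)*(5 + (-3)**2 + 6*(-3)) = 258*(5 + 9 - 18) = 258*(-4) = -1032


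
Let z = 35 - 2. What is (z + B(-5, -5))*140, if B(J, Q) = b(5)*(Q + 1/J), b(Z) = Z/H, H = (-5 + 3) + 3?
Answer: 980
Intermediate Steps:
H = 1 (H = -2 + 3 = 1)
b(Z) = Z (b(Z) = Z/1 = Z*1 = Z)
B(J, Q) = 5*Q + 5/J (B(J, Q) = 5*(Q + 1/J) = 5*Q + 5/J)
z = 33
(z + B(-5, -5))*140 = (33 + (5*(-5) + 5/(-5)))*140 = (33 + (-25 + 5*(-⅕)))*140 = (33 + (-25 - 1))*140 = (33 - 26)*140 = 7*140 = 980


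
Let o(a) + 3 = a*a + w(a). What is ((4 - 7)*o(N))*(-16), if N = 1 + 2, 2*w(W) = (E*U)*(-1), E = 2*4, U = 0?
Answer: 288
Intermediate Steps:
E = 8
w(W) = 0 (w(W) = ((8*0)*(-1))/2 = (0*(-1))/2 = (1/2)*0 = 0)
N = 3
o(a) = -3 + a**2 (o(a) = -3 + (a*a + 0) = -3 + (a**2 + 0) = -3 + a**2)
((4 - 7)*o(N))*(-16) = ((4 - 7)*(-3 + 3**2))*(-16) = -3*(-3 + 9)*(-16) = -3*6*(-16) = -18*(-16) = 288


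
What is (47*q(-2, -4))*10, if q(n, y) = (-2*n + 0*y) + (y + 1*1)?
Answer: 470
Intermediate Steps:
q(n, y) = 1 + y - 2*n (q(n, y) = (-2*n + 0) + (y + 1) = -2*n + (1 + y) = 1 + y - 2*n)
(47*q(-2, -4))*10 = (47*(1 - 4 - 2*(-2)))*10 = (47*(1 - 4 + 4))*10 = (47*1)*10 = 47*10 = 470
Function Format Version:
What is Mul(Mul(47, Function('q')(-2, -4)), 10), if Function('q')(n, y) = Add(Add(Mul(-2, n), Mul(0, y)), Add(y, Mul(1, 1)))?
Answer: 470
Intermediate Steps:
Function('q')(n, y) = Add(1, y, Mul(-2, n)) (Function('q')(n, y) = Add(Add(Mul(-2, n), 0), Add(y, 1)) = Add(Mul(-2, n), Add(1, y)) = Add(1, y, Mul(-2, n)))
Mul(Mul(47, Function('q')(-2, -4)), 10) = Mul(Mul(47, Add(1, -4, Mul(-2, -2))), 10) = Mul(Mul(47, Add(1, -4, 4)), 10) = Mul(Mul(47, 1), 10) = Mul(47, 10) = 470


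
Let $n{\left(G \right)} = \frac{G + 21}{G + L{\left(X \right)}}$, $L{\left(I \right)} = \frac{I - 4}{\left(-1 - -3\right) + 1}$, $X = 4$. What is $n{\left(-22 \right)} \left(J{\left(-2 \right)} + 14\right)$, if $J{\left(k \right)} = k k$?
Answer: $\frac{9}{11} \approx 0.81818$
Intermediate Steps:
$J{\left(k \right)} = k^{2}$
$L{\left(I \right)} = - \frac{4}{3} + \frac{I}{3}$ ($L{\left(I \right)} = \frac{-4 + I}{\left(-1 + 3\right) + 1} = \frac{-4 + I}{2 + 1} = \frac{-4 + I}{3} = \left(-4 + I\right) \frac{1}{3} = - \frac{4}{3} + \frac{I}{3}$)
$n{\left(G \right)} = \frac{21 + G}{G}$ ($n{\left(G \right)} = \frac{G + 21}{G + \left(- \frac{4}{3} + \frac{1}{3} \cdot 4\right)} = \frac{21 + G}{G + \left(- \frac{4}{3} + \frac{4}{3}\right)} = \frac{21 + G}{G + 0} = \frac{21 + G}{G}$)
$n{\left(-22 \right)} \left(J{\left(-2 \right)} + 14\right) = \frac{21 - 22}{-22} \left(\left(-2\right)^{2} + 14\right) = \left(- \frac{1}{22}\right) \left(-1\right) \left(4 + 14\right) = \frac{1}{22} \cdot 18 = \frac{9}{11}$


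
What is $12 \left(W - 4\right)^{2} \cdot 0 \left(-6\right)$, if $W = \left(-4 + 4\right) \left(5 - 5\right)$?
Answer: $0$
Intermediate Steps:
$W = 0$ ($W = 0 \cdot 0 = 0$)
$12 \left(W - 4\right)^{2} \cdot 0 \left(-6\right) = 12 \left(0 - 4\right)^{2} \cdot 0 \left(-6\right) = 12 \left(-4\right)^{2} \cdot 0 = 12 \cdot 16 \cdot 0 = 192 \cdot 0 = 0$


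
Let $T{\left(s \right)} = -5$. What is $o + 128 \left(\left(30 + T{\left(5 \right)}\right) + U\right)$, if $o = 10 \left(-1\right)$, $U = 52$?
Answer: $9846$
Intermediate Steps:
$o = -10$
$o + 128 \left(\left(30 + T{\left(5 \right)}\right) + U\right) = -10 + 128 \left(\left(30 - 5\right) + 52\right) = -10 + 128 \left(25 + 52\right) = -10 + 128 \cdot 77 = -10 + 9856 = 9846$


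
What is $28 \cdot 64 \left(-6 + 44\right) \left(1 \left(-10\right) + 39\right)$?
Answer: $1974784$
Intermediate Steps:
$28 \cdot 64 \left(-6 + 44\right) \left(1 \left(-10\right) + 39\right) = 1792 \cdot 38 \left(-10 + 39\right) = 1792 \cdot 38 \cdot 29 = 1792 \cdot 1102 = 1974784$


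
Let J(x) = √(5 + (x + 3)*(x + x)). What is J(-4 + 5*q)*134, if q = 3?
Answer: 134*√313 ≈ 2370.7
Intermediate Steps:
J(x) = √(5 + 2*x*(3 + x)) (J(x) = √(5 + (3 + x)*(2*x)) = √(5 + 2*x*(3 + x)))
J(-4 + 5*q)*134 = √(5 + 2*(-4 + 5*3)² + 6*(-4 + 5*3))*134 = √(5 + 2*(-4 + 15)² + 6*(-4 + 15))*134 = √(5 + 2*11² + 6*11)*134 = √(5 + 2*121 + 66)*134 = √(5 + 242 + 66)*134 = √313*134 = 134*√313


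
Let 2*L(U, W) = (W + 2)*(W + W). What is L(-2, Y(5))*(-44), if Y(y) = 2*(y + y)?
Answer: -19360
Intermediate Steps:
Y(y) = 4*y (Y(y) = 2*(2*y) = 4*y)
L(U, W) = W*(2 + W) (L(U, W) = ((W + 2)*(W + W))/2 = ((2 + W)*(2*W))/2 = (2*W*(2 + W))/2 = W*(2 + W))
L(-2, Y(5))*(-44) = ((4*5)*(2 + 4*5))*(-44) = (20*(2 + 20))*(-44) = (20*22)*(-44) = 440*(-44) = -19360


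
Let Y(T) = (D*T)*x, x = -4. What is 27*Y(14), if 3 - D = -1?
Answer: -6048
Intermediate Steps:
D = 4 (D = 3 - 1*(-1) = 3 + 1 = 4)
Y(T) = -16*T (Y(T) = (4*T)*(-4) = -16*T)
27*Y(14) = 27*(-16*14) = 27*(-224) = -6048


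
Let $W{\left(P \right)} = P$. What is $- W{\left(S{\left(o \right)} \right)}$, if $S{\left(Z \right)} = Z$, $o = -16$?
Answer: $16$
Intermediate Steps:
$- W{\left(S{\left(o \right)} \right)} = \left(-1\right) \left(-16\right) = 16$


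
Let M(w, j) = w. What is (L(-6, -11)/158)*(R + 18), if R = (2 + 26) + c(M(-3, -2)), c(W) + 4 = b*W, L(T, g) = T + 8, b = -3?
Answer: 51/79 ≈ 0.64557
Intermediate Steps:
L(T, g) = 8 + T
c(W) = -4 - 3*W
R = 33 (R = (2 + 26) + (-4 - 3*(-3)) = 28 + (-4 + 9) = 28 + 5 = 33)
(L(-6, -11)/158)*(R + 18) = ((8 - 6)/158)*(33 + 18) = (2*(1/158))*51 = (1/79)*51 = 51/79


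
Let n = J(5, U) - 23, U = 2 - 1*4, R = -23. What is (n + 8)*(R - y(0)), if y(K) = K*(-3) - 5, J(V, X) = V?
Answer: 180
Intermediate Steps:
U = -2 (U = 2 - 4 = -2)
n = -18 (n = 5 - 23 = -18)
y(K) = -5 - 3*K (y(K) = -3*K - 5 = -5 - 3*K)
(n + 8)*(R - y(0)) = (-18 + 8)*(-23 - (-5 - 3*0)) = -10*(-23 - (-5 + 0)) = -10*(-23 - 1*(-5)) = -10*(-23 + 5) = -10*(-18) = 180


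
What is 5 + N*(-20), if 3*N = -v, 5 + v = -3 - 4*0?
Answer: -145/3 ≈ -48.333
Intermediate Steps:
v = -8 (v = -5 + (-3 - 4*0) = -5 + (-3 + 0) = -5 - 3 = -8)
N = 8/3 (N = (-1*(-8))/3 = (⅓)*8 = 8/3 ≈ 2.6667)
5 + N*(-20) = 5 + (8/3)*(-20) = 5 - 160/3 = -145/3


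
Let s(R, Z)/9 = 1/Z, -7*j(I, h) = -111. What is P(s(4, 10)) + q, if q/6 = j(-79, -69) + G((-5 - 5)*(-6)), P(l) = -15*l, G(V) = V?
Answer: 6183/14 ≈ 441.64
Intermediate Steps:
j(I, h) = 111/7 (j(I, h) = -1/7*(-111) = 111/7)
s(R, Z) = 9/Z
q = 3186/7 (q = 6*(111/7 + (-5 - 5)*(-6)) = 6*(111/7 - 10*(-6)) = 6*(111/7 + 60) = 6*(531/7) = 3186/7 ≈ 455.14)
P(s(4, 10)) + q = -135/10 + 3186/7 = -15*9/10 + 3186/7 = -27/2 + 3186/7 = 6183/14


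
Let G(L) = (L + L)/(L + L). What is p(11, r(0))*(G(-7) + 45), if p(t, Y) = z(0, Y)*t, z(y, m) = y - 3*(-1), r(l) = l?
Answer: 1518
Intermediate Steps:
z(y, m) = 3 + y (z(y, m) = y + 3 = 3 + y)
G(L) = 1 (G(L) = (2*L)/((2*L)) = (2*L)*(1/(2*L)) = 1)
p(t, Y) = 3*t (p(t, Y) = (3 + 0)*t = 3*t)
p(11, r(0))*(G(-7) + 45) = (3*11)*(1 + 45) = 33*46 = 1518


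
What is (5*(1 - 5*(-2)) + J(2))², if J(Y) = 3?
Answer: 3364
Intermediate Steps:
(5*(1 - 5*(-2)) + J(2))² = (5*(1 - 5*(-2)) + 3)² = (5*(1 + 10) + 3)² = (5*11 + 3)² = (55 + 3)² = 58² = 3364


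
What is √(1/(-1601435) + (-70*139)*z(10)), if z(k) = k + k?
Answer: I*√4124545486998235/145585 ≈ 441.13*I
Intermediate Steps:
z(k) = 2*k
√(1/(-1601435) + (-70*139)*z(10)) = √(1/(-1601435) + (-70*139)*(2*10)) = √(-1/1601435 - 9730*20) = √(-1/1601435 - 194600) = √(-311639251001/1601435) = I*√4124545486998235/145585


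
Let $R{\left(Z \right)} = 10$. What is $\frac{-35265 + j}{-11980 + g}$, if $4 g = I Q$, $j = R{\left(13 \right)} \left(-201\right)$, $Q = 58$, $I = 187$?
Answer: $\frac{24850}{6179} \approx 4.0217$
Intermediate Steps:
$j = -2010$ ($j = 10 \left(-201\right) = -2010$)
$g = \frac{5423}{2}$ ($g = \frac{187 \cdot 58}{4} = \frac{1}{4} \cdot 10846 = \frac{5423}{2} \approx 2711.5$)
$\frac{-35265 + j}{-11980 + g} = \frac{-35265 - 2010}{-11980 + \frac{5423}{2}} = - \frac{37275}{- \frac{18537}{2}} = \left(-37275\right) \left(- \frac{2}{18537}\right) = \frac{24850}{6179}$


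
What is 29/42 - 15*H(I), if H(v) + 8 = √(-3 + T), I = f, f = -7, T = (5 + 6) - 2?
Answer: 5069/42 - 15*√6 ≈ 83.948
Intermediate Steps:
T = 9 (T = 11 - 2 = 9)
I = -7
H(v) = -8 + √6 (H(v) = -8 + √(-3 + 9) = -8 + √6)
29/42 - 15*H(I) = 29/42 - 15*(-8 + √6) = 29*(1/42) + (120 - 15*√6) = 29/42 + (120 - 15*√6) = 5069/42 - 15*√6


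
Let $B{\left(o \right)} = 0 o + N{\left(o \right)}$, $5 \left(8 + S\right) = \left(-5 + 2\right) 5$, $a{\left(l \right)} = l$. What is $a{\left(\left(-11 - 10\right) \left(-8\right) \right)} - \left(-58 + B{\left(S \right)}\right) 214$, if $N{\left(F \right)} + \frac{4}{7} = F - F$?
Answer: $\frac{88916}{7} \approx 12702.0$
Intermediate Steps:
$N{\left(F \right)} = - \frac{4}{7}$ ($N{\left(F \right)} = - \frac{4}{7} + \left(F - F\right) = - \frac{4}{7} + 0 = - \frac{4}{7}$)
$S = -11$ ($S = -8 + \frac{\left(-5 + 2\right) 5}{5} = -8 + \frac{\left(-3\right) 5}{5} = -8 + \frac{1}{5} \left(-15\right) = -8 - 3 = -11$)
$B{\left(o \right)} = - \frac{4}{7}$ ($B{\left(o \right)} = 0 o - \frac{4}{7} = 0 - \frac{4}{7} = - \frac{4}{7}$)
$a{\left(\left(-11 - 10\right) \left(-8\right) \right)} - \left(-58 + B{\left(S \right)}\right) 214 = \left(-11 - 10\right) \left(-8\right) - \left(-58 - \frac{4}{7}\right) 214 = \left(-21\right) \left(-8\right) - \left(- \frac{410}{7}\right) 214 = 168 - - \frac{87740}{7} = 168 + \frac{87740}{7} = \frac{88916}{7}$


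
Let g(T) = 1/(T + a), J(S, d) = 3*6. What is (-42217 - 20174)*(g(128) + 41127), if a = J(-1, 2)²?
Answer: -1159811567355/452 ≈ -2.5660e+9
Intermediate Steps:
J(S, d) = 18
a = 324 (a = 18² = 324)
g(T) = 1/(324 + T) (g(T) = 1/(T + 324) = 1/(324 + T))
(-42217 - 20174)*(g(128) + 41127) = (-42217 - 20174)*(1/(324 + 128) + 41127) = -62391*(1/452 + 41127) = -62391*18589405/452 = -1159811567355/452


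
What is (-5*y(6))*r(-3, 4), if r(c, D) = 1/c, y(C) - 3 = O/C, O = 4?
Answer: 55/9 ≈ 6.1111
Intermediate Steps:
y(C) = 3 + 4/C
(-5*y(6))*r(-3, 4) = -5*(3 + 4/6)/(-3) = -5*(3 + 4*(1/6))*(-1/3) = -5*(3 + 2/3)*(-1/3) = -5*11/3*(-1/3) = -55/3*(-1/3) = 55/9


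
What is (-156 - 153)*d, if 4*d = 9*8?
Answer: -5562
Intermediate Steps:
d = 18 (d = (9*8)/4 = (1/4)*72 = 18)
(-156 - 153)*d = (-156 - 153)*18 = -309*18 = -5562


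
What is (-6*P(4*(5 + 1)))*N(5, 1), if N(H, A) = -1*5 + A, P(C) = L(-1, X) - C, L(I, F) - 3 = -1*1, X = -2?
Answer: -528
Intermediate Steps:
L(I, F) = 2 (L(I, F) = 3 - 1*1 = 3 - 1 = 2)
P(C) = 2 - C
N(H, A) = -5 + A
(-6*P(4*(5 + 1)))*N(5, 1) = (-6*(2 - 4*(5 + 1)))*(-5 + 1) = -6*(2 - 4*6)*(-4) = -6*(2 - 1*24)*(-4) = -6*(2 - 24)*(-4) = -6*(-22)*(-4) = 132*(-4) = -528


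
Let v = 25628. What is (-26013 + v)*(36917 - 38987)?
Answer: 796950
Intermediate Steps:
(-26013 + v)*(36917 - 38987) = (-26013 + 25628)*(36917 - 38987) = -385*(-2070) = 796950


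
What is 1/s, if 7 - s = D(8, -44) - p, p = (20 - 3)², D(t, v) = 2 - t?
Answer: 1/302 ≈ 0.0033113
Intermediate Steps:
p = 289 (p = 17² = 289)
s = 302 (s = 7 - ((2 - 1*8) - 1*289) = 7 - ((2 - 8) - 289) = 7 - (-6 - 289) = 7 - 1*(-295) = 7 + 295 = 302)
1/s = 1/302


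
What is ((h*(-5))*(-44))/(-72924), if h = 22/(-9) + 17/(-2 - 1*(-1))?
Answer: 9625/164079 ≈ 0.058661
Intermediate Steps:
h = -175/9 (h = 22*(-⅑) + 17/(-2 + 1) = -22/9 + 17/(-1) = -22/9 + 17*(-1) = -22/9 - 17 = -175/9 ≈ -19.444)
((h*(-5))*(-44))/(-72924) = (-175/9*(-5)*(-44))/(-72924) = ((875/9)*(-44))*(-1/72924) = -38500/9*(-1/72924) = 9625/164079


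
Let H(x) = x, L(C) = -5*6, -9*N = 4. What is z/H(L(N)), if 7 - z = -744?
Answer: -751/30 ≈ -25.033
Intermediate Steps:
N = -4/9 (N = -1/9*4 = -4/9 ≈ -0.44444)
z = 751 (z = 7 - 1*(-744) = 7 + 744 = 751)
L(C) = -30
z/H(L(N)) = 751/(-30) = 751*(-1/30) = -751/30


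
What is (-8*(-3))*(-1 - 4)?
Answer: -120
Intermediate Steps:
(-8*(-3))*(-1 - 4) = 24*(-5) = -120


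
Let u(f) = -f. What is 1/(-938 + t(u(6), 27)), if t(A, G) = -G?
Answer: -1/965 ≈ -0.0010363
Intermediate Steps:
1/(-938 + t(u(6), 27)) = 1/(-938 - 1*27) = 1/(-938 - 27) = 1/(-965) = -1/965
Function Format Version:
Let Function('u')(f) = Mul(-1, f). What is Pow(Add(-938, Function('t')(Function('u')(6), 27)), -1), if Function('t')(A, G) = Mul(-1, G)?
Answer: Rational(-1, 965) ≈ -0.0010363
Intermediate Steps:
Pow(Add(-938, Function('t')(Function('u')(6), 27)), -1) = Pow(Add(-938, Mul(-1, 27)), -1) = Pow(Add(-938, -27), -1) = Pow(-965, -1) = Rational(-1, 965)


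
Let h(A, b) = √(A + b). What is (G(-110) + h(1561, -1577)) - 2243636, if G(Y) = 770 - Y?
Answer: -2242756 + 4*I ≈ -2.2428e+6 + 4.0*I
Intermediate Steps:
(G(-110) + h(1561, -1577)) - 2243636 = ((770 - 1*(-110)) + √(1561 - 1577)) - 2243636 = ((770 + 110) + √(-16)) - 2243636 = (880 + 4*I) - 2243636 = -2242756 + 4*I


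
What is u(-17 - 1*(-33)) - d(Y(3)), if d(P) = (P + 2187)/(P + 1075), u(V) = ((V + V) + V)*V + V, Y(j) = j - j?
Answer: 840613/1075 ≈ 781.97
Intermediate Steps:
Y(j) = 0
u(V) = V + 3*V**2 (u(V) = (2*V + V)*V + V = (3*V)*V + V = 3*V**2 + V = V + 3*V**2)
d(P) = (2187 + P)/(1075 + P)
u(-17 - 1*(-33)) - d(Y(3)) = (-17 - 1*(-33))*(1 + 3*(-17 - 1*(-33))) - (2187 + 0)/(1075 + 0) = (-17 + 33)*(1 + 3*(-17 + 33)) - 2187/1075 = 16*(1 + 3*16) - 2187/1075 = 16*(1 + 48) - 1*2187/1075 = 16*49 - 2187/1075 = 784 - 2187/1075 = 840613/1075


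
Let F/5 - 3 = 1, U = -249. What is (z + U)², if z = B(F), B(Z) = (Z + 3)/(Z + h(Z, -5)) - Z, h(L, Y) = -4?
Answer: 18326961/256 ≈ 71590.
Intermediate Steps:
F = 20 (F = 15 + 5*1 = 15 + 5 = 20)
B(Z) = -Z + (3 + Z)/(-4 + Z) (B(Z) = (Z + 3)/(Z - 4) - Z = (3 + Z)/(-4 + Z) - Z = -Z + (3 + Z)/(-4 + Z))
z = -297/16 (z = (3 - 1*20² + 5*20)/(-4 + 20) = (3 - 1*400 + 100)/16 = (3 - 400 + 100)/16 = (1/16)*(-297) = -297/16 ≈ -18.563)
(z + U)² = (-297/16 - 249)² = (-4281/16)² = 18326961/256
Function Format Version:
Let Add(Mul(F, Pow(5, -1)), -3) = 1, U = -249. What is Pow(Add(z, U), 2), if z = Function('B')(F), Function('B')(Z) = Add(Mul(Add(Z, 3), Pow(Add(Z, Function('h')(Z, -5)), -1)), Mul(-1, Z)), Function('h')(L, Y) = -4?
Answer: Rational(18326961, 256) ≈ 71590.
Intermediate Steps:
F = 20 (F = Add(15, Mul(5, 1)) = Add(15, 5) = 20)
Function('B')(Z) = Add(Mul(-1, Z), Mul(Pow(Add(-4, Z), -1), Add(3, Z))) (Function('B')(Z) = Add(Mul(Add(Z, 3), Pow(Add(Z, -4), -1)), Mul(-1, Z)) = Add(Mul(Add(3, Z), Pow(Add(-4, Z), -1)), Mul(-1, Z)) = Add(Mul(Pow(Add(-4, Z), -1), Add(3, Z)), Mul(-1, Z)) = Add(Mul(-1, Z), Mul(Pow(Add(-4, Z), -1), Add(3, Z))))
z = Rational(-297, 16) (z = Mul(Pow(Add(-4, 20), -1), Add(3, Mul(-1, Pow(20, 2)), Mul(5, 20))) = Mul(Pow(16, -1), Add(3, Mul(-1, 400), 100)) = Mul(Rational(1, 16), Add(3, -400, 100)) = Mul(Rational(1, 16), -297) = Rational(-297, 16) ≈ -18.563)
Pow(Add(z, U), 2) = Pow(Add(Rational(-297, 16), -249), 2) = Pow(Rational(-4281, 16), 2) = Rational(18326961, 256)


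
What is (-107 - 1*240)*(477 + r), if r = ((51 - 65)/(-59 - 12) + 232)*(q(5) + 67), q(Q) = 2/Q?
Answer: -1986615599/355 ≈ -5.5961e+6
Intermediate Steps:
r = 5555782/355 (r = ((51 - 65)/(-59 - 12) + 232)*(2/5 + 67) = (-14/(-71) + 232)*(2*(⅕) + 67) = (-14*(-1/71) + 232)*(⅖ + 67) = (14/71 + 232)*(337/5) = (16486/71)*(337/5) = 5555782/355 ≈ 15650.)
(-107 - 1*240)*(477 + r) = (-107 - 1*240)*(477 + 5555782/355) = (-107 - 240)*(5725117/355) = -347*5725117/355 = -1986615599/355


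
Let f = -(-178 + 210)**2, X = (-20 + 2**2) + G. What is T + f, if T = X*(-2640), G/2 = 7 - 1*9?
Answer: 51776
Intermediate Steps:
G = -4 (G = 2*(7 - 1*9) = 2*(7 - 9) = 2*(-2) = -4)
X = -20 (X = (-20 + 2**2) - 4 = (-20 + 4) - 4 = -16 - 4 = -20)
T = 52800 (T = -20*(-2640) = 52800)
f = -1024 (f = -1*32**2 = -1*1024 = -1024)
T + f = 52800 - 1024 = 51776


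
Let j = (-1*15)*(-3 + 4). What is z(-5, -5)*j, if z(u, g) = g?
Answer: 75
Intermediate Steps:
j = -15 (j = -15*1 = -15)
z(-5, -5)*j = -5*(-15) = 75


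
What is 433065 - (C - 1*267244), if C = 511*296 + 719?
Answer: 548334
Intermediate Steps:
C = 151975 (C = 151256 + 719 = 151975)
433065 - (C - 1*267244) = 433065 - (151975 - 1*267244) = 433065 - (151975 - 267244) = 433065 - 1*(-115269) = 433065 + 115269 = 548334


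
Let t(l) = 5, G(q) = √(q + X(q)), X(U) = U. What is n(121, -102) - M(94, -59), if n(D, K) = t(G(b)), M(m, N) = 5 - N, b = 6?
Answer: -59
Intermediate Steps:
G(q) = √2*√q (G(q) = √(q + q) = √(2*q) = √2*√q)
n(D, K) = 5
n(121, -102) - M(94, -59) = 5 - (5 - 1*(-59)) = 5 - (5 + 59) = 5 - 1*64 = 5 - 64 = -59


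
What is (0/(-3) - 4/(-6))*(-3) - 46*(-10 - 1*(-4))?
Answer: 274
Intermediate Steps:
(0/(-3) - 4/(-6))*(-3) - 46*(-10 - 1*(-4)) = (0*(-⅓) - 4*(-⅙))*(-3) - 46*(-10 + 4) = (0 + ⅔)*(-3) - 46*(-6) = (⅔)*(-3) + 276 = -2 + 276 = 274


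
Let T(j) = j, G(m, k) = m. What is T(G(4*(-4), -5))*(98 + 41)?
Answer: -2224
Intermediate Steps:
T(G(4*(-4), -5))*(98 + 41) = (4*(-4))*(98 + 41) = -16*139 = -2224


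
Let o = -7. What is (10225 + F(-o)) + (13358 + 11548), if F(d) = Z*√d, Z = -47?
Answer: 35131 - 47*√7 ≈ 35007.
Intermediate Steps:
F(d) = -47*√d
(10225 + F(-o)) + (13358 + 11548) = (10225 - 47*√7) + (13358 + 11548) = (10225 - 47*√7) + 24906 = 35131 - 47*√7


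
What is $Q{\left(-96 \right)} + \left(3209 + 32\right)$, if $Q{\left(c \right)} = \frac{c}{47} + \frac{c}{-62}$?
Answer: $\frac{4721417}{1457} \approx 3240.5$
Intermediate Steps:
$Q{\left(c \right)} = \frac{15 c}{2914}$ ($Q{\left(c \right)} = c \frac{1}{47} + c \left(- \frac{1}{62}\right) = \frac{c}{47} - \frac{c}{62} = \frac{15 c}{2914}$)
$Q{\left(-96 \right)} + \left(3209 + 32\right) = \frac{15}{2914} \left(-96\right) + \left(3209 + 32\right) = - \frac{720}{1457} + 3241 = \frac{4721417}{1457}$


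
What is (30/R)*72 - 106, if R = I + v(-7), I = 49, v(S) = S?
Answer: -382/7 ≈ -54.571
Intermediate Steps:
R = 42 (R = 49 - 7 = 42)
(30/R)*72 - 106 = (30/42)*72 - 106 = (30*(1/42))*72 - 106 = (5/7)*72 - 106 = 360/7 - 106 = -382/7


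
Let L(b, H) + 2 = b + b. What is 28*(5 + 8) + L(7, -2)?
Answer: 376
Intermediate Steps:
L(b, H) = -2 + 2*b (L(b, H) = -2 + (b + b) = -2 + 2*b)
28*(5 + 8) + L(7, -2) = 28*(5 + 8) + (-2 + 2*7) = 28*13 + (-2 + 14) = 364 + 12 = 376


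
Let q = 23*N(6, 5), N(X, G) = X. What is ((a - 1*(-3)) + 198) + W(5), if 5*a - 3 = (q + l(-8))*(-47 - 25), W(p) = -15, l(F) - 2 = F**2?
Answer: -2751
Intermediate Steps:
l(F) = 2 + F**2
q = 138 (q = 23*6 = 138)
a = -2937 (a = 3/5 + ((138 + (2 + (-8)**2))*(-47 - 25))/5 = 3/5 + ((138 + (2 + 64))*(-72))/5 = 3/5 + ((138 + 66)*(-72))/5 = 3/5 + (204*(-72))/5 = 3/5 + (1/5)*(-14688) = 3/5 - 14688/5 = -2937)
((a - 1*(-3)) + 198) + W(5) = ((-2937 - 1*(-3)) + 198) - 15 = ((-2937 + 3) + 198) - 15 = (-2934 + 198) - 15 = -2736 - 15 = -2751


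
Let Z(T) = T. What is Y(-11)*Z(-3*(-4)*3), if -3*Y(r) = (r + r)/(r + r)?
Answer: -12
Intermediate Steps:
Y(r) = -1/3 (Y(r) = -(r + r)/(3*(r + r)) = -2*r/(3*(2*r)) = -2*r*1/(2*r)/3 = -1/3*1 = -1/3)
Y(-11)*Z(-3*(-4)*3) = -(-3*(-4))*3/3 = -4*3 = -1/3*36 = -12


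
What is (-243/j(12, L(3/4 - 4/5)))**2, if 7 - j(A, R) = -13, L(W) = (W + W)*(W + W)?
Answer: 59049/400 ≈ 147.62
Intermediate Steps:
L(W) = 4*W**2 (L(W) = (2*W)*(2*W) = 4*W**2)
j(A, R) = 20 (j(A, R) = 7 - 1*(-13) = 7 + 13 = 20)
(-243/j(12, L(3/4 - 4/5)))**2 = (-243/20)**2 = 59049/400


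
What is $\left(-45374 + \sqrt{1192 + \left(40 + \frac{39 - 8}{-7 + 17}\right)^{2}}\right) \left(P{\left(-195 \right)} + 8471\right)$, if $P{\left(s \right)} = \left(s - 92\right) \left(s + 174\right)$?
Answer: $-657832252 + \frac{7249 \sqrt{304961}}{5} \approx -6.5703 \cdot 10^{8}$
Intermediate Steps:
$P{\left(s \right)} = \left(-92 + s\right) \left(174 + s\right)$
$\left(-45374 + \sqrt{1192 + \left(40 + \frac{39 - 8}{-7 + 17}\right)^{2}}\right) \left(P{\left(-195 \right)} + 8471\right) = \left(-45374 + \sqrt{1192 + \left(40 + \frac{39 - 8}{-7 + 17}\right)^{2}}\right) \left(\left(-16008 + \left(-195\right)^{2} + 82 \left(-195\right)\right) + 8471\right) = \left(-45374 + \sqrt{1192 + \left(40 + \frac{31}{10}\right)^{2}}\right) \left(\left(-16008 + 38025 - 15990\right) + 8471\right) = \left(-45374 + \sqrt{1192 + \left(40 + 31 \cdot \frac{1}{10}\right)^{2}}\right) \left(6027 + 8471\right) = \left(-45374 + \sqrt{1192 + \left(40 + \frac{31}{10}\right)^{2}}\right) 14498 = \left(-45374 + \sqrt{1192 + \left(\frac{431}{10}\right)^{2}}\right) 14498 = \left(-45374 + \sqrt{1192 + \frac{185761}{100}}\right) 14498 = \left(-45374 + \sqrt{\frac{304961}{100}}\right) 14498 = \left(-45374 + \frac{\sqrt{304961}}{10}\right) 14498 = -657832252 + \frac{7249 \sqrt{304961}}{5}$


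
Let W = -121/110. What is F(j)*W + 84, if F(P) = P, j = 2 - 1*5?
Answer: 873/10 ≈ 87.300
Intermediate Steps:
j = -3 (j = 2 - 5 = -3)
W = -11/10 (W = -121*1/110 = -11/10 ≈ -1.1000)
F(j)*W + 84 = -3*(-11/10) + 84 = 33/10 + 84 = 873/10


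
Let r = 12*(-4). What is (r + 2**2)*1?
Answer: -44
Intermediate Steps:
r = -48
(r + 2**2)*1 = (-48 + 2**2)*1 = (-48 + 4)*1 = -44*1 = -44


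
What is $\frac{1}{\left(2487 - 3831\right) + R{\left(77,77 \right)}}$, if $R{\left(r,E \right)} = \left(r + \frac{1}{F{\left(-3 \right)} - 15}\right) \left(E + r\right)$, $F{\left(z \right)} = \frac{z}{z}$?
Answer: $\frac{1}{10503} \approx 9.5211 \cdot 10^{-5}$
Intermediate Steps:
$F{\left(z \right)} = 1$
$R{\left(r,E \right)} = \left(- \frac{1}{14} + r\right) \left(E + r\right)$ ($R{\left(r,E \right)} = \left(r + \frac{1}{1 - 15}\right) \left(E + r\right) = \left(r + \frac{1}{-14}\right) \left(E + r\right) = \left(r - \frac{1}{14}\right) \left(E + r\right) = \left(- \frac{1}{14} + r\right) \left(E + r\right)$)
$\frac{1}{\left(2487 - 3831\right) + R{\left(77,77 \right)}} = \frac{1}{\left(2487 - 3831\right) + \left(77^{2} - \frac{11}{2} - \frac{11}{2} + 77 \cdot 77\right)} = \frac{1}{-1344 + \left(5929 - \frac{11}{2} - \frac{11}{2} + 5929\right)} = \frac{1}{-1344 + 11847} = \frac{1}{10503}$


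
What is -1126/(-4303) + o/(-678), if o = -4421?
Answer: 19786991/2917434 ≈ 6.7823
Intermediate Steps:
-1126/(-4303) + o/(-678) = -1126/(-4303) - 4421/(-678) = -1126*(-1/4303) - 4421*(-1/678) = 1126/4303 + 4421/678 = 19786991/2917434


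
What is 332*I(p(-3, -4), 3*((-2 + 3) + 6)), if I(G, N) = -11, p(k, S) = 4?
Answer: -3652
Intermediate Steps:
332*I(p(-3, -4), 3*((-2 + 3) + 6)) = 332*(-11) = -3652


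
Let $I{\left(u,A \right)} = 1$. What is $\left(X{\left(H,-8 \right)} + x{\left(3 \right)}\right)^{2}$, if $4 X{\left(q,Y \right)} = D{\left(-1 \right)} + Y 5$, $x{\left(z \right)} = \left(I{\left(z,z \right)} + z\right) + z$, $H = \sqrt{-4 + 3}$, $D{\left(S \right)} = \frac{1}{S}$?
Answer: $\frac{169}{16} \approx 10.563$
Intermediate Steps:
$H = i$ ($H = \sqrt{-1} = i \approx 1.0 i$)
$x{\left(z \right)} = 1 + 2 z$ ($x{\left(z \right)} = \left(1 + z\right) + z = 1 + 2 z$)
$X{\left(q,Y \right)} = - \frac{1}{4} + \frac{5 Y}{4}$ ($X{\left(q,Y \right)} = \frac{\frac{1}{-1} + Y 5}{4} = \frac{-1 + 5 Y}{4} = - \frac{1}{4} + \frac{5 Y}{4}$)
$\left(X{\left(H,-8 \right)} + x{\left(3 \right)}\right)^{2} = \left(\left(- \frac{1}{4} + \frac{5}{4} \left(-8\right)\right) + \left(1 + 2 \cdot 3\right)\right)^{2} = \left(\left(- \frac{1}{4} - 10\right) + \left(1 + 6\right)\right)^{2} = \left(- \frac{41}{4} + 7\right)^{2} = \left(- \frac{13}{4}\right)^{2} = \frac{169}{16}$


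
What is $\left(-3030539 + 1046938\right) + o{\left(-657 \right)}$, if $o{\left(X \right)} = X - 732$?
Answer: $-1984990$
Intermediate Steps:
$o{\left(X \right)} = -732 + X$ ($o{\left(X \right)} = X - 732 = -732 + X$)
$\left(-3030539 + 1046938\right) + o{\left(-657 \right)} = \left(-3030539 + 1046938\right) - 1389 = -1983601 - 1389 = -1984990$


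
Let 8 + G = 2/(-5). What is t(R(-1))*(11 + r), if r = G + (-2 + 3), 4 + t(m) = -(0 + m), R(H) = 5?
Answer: -162/5 ≈ -32.400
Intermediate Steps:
G = -42/5 (G = -8 + 2/(-5) = -8 + 2*(-1/5) = -8 - 2/5 = -42/5 ≈ -8.4000)
t(m) = -4 - m (t(m) = -4 - (0 + m) = -4 - m)
r = -37/5 (r = -42/5 + (-2 + 3) = -42/5 + 1 = -37/5 ≈ -7.4000)
t(R(-1))*(11 + r) = (-4 - 1*5)*(11 - 37/5) = (-4 - 5)*(18/5) = -9*18/5 = -162/5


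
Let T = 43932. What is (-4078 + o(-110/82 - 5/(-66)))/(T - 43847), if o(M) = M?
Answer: -11038493/230010 ≈ -47.991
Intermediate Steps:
(-4078 + o(-110/82 - 5/(-66)))/(T - 43847) = (-4078 + (-110/82 - 5/(-66)))/(43932 - 43847) = (-4078 + (-110*1/82 - 5*(-1/66)))/85 = (-4078 + (-55/41 + 5/66))*(1/85) = (-4078 - 3425/2706)*(1/85) = -11038493/2706*1/85 = -11038493/230010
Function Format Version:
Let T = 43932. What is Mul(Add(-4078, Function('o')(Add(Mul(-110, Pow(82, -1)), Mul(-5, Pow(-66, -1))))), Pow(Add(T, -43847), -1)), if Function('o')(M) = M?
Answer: Rational(-11038493, 230010) ≈ -47.991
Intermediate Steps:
Mul(Add(-4078, Function('o')(Add(Mul(-110, Pow(82, -1)), Mul(-5, Pow(-66, -1))))), Pow(Add(T, -43847), -1)) = Mul(Add(-4078, Add(Mul(-110, Pow(82, -1)), Mul(-5, Pow(-66, -1)))), Pow(Add(43932, -43847), -1)) = Mul(Add(-4078, Add(Mul(-110, Rational(1, 82)), Mul(-5, Rational(-1, 66)))), Pow(85, -1)) = Mul(Add(-4078, Add(Rational(-55, 41), Rational(5, 66))), Rational(1, 85)) = Mul(Add(-4078, Rational(-3425, 2706)), Rational(1, 85)) = Mul(Rational(-11038493, 2706), Rational(1, 85)) = Rational(-11038493, 230010)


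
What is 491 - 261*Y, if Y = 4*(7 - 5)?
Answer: -1597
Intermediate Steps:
Y = 8 (Y = 4*2 = 8)
491 - 261*Y = 491 - 261*8 = 491 - 2088 = -1597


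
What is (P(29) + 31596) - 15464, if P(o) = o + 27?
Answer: 16188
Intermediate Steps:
P(o) = 27 + o
(P(29) + 31596) - 15464 = ((27 + 29) + 31596) - 15464 = (56 + 31596) - 15464 = 31652 - 15464 = 16188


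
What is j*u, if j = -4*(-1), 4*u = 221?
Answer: 221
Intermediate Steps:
u = 221/4 (u = (1/4)*221 = 221/4 ≈ 55.250)
j = 4
j*u = 4*(221/4) = 221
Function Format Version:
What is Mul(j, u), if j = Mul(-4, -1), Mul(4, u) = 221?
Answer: 221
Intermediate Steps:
u = Rational(221, 4) (u = Mul(Rational(1, 4), 221) = Rational(221, 4) ≈ 55.250)
j = 4
Mul(j, u) = Mul(4, Rational(221, 4)) = 221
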